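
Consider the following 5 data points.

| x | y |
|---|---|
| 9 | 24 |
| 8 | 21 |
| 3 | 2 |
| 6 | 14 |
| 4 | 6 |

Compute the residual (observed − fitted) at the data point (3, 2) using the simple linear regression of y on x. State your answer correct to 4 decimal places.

-0.3231

n = 5, Σx = 30, Σy = 67, Σxy = 498, Σx² = 206
Sxx = Σx² − (Σx)²/n = 206 − 180 = 26
Sxy = Σxy − (Σx)(Σy)/n = 498 − 402 = 96
b = Sxy/Sxx = 96/26 = 3.692308
a = ȳ − b·x̄ = 13.4 − 3.692308·6 = -8.753846
ŷ(3) = -8.753846 + 3.692308·3 = 2.323077
residual = y − ŷ = 2 − 2.323077 = -0.323077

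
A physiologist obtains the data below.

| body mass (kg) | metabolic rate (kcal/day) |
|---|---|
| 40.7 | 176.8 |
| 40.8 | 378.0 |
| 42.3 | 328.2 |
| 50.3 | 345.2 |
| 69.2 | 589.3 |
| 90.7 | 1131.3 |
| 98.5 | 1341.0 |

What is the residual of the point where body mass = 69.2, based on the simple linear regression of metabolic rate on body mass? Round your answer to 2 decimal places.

-154.65

n = 7, Σx = 432.5, Σy = 4289.8, Σxy = 329341.55, Σx² = 30357.89
Sxx = Σx² − (Σx)²/n = 30357.89 − 26722.321429 = 3635.568571
Sxy = Σxy − (Σx)(Σy)/n = 329341.55 − 265048.357143 = 64293.192857
b = Sxy/Sxx = 64293.192857/3635.568571 = 17.684495
a = ȳ − b·x̄ = 612.828571 − 17.684495·61.785714 = -479.820561
ŷ(69.2) = -479.820561 + 17.684495·69.2 = 743.946467
residual = y − ŷ = 589.3 − 743.946467 = -154.646467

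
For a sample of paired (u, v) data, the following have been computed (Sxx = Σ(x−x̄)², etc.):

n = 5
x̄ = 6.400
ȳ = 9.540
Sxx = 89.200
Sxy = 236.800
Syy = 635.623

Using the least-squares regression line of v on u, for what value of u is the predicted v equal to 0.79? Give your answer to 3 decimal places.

b = Sxy/Sxx = 236.8/89.2 = 2.654709
a = ȳ − b·x̄ = 9.54 − 2.654709·6.4 = -7.450135
Set a + b·x = 0.79: x = (0.79 − (-7.450135)) / 2.654709 = 3.103970

3.104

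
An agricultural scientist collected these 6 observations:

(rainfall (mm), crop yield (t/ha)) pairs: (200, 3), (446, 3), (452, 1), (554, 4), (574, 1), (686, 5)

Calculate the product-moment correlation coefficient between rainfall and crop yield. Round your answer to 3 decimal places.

n = 6, Σx = 2912, Σy = 17, Σxy = 8610, Σx² = 1550208, Σy² = 61
Sxx = Σx² − (Σx)²/n = 1550208 − 1413290.666667 = 136917.333333
Sxy = Σxy − (Σx)(Σy)/n = 8610 − 8250.666667 = 359.333333
Syy = Σy² − (Σy)²/n = 61 − 48.166667 = 12.833333
r = Sxy/√(Sxx·Syy) = 359.333333/√(1757105.777778) = 359.333333/1325.558666 = 0.271081

0.271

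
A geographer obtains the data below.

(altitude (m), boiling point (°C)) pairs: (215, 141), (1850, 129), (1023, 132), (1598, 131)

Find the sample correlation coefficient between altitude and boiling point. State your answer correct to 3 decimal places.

n = 4, Σx = 4686, Σy = 533, Σxy = 613339, Σx² = 7068858, Σy² = 71107
Sxx = Σx² − (Σx)²/n = 7068858 − 5489649 = 1579209
Sxy = Σxy − (Σx)(Σy)/n = 613339 − 624409.5 = -11070.5
Syy = Σy² − (Σy)²/n = 71107 − 71022.25 = 84.75
r = Sxy/√(Sxx·Syy) = -11070.5/√(133837962.75) = -11070.5/11568.835842 = -0.956924

-0.957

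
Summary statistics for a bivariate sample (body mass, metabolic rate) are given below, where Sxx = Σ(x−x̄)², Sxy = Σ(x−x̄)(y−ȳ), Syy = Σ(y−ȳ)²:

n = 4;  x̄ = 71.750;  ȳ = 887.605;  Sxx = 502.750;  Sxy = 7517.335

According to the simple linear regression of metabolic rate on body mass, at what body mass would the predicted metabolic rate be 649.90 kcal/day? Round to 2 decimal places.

b = Sxy/Sxx = 7517.335/502.75 = 14.952432
a = ȳ − b·x̄ = 887.605 − 14.952432·71.75 = -185.231969
Set a + b·x = 649.90: x = (649.90 − (-185.231969)) / 14.952432 = 55.852586

55.85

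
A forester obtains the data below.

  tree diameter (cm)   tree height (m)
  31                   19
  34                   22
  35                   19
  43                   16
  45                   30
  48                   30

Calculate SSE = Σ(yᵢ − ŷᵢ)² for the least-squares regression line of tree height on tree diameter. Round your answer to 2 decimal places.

107.39

n = 6, Σx = 236, Σy = 136, Σxy = 5480, Σx² = 9520, Σy² = 3262
Sxx = Σx² − (Σx)²/n = 9520 − 9282.666667 = 237.333333
Sxy = Σxy − (Σx)(Σy)/n = 5480 − 5349.333333 = 130.666667
Syy = Σy² − (Σy)²/n = 3262 − 3082.666667 = 179.333333
b = Sxy/Sxx = 130.666667/237.333333 = 0.550562
SSE = Syy − b·Sxy = 179.333333 − 0.550562·130.666667 = 107.393258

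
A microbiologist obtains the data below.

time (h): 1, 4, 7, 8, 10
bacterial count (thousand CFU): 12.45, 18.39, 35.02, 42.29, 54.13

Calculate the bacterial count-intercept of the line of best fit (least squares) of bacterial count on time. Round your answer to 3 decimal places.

4.005

n = 5, Σx = 30, Σy = 162.28, Σxy = 1210.77, Σx² = 230
Sxx = Σx² − (Σx)²/n = 230 − 180 = 50
Sxy = Σxy − (Σx)(Σy)/n = 1210.77 − 973.68 = 237.09
b = Sxy/Sxx = 237.09/50 = 4.7418
a = ȳ − b·x̄ = 32.456 − 4.7418·6 = 4.0052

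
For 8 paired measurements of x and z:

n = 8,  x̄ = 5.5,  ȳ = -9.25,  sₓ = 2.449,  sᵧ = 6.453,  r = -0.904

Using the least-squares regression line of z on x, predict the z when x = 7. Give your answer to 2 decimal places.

b = r · sᵧ/sₓ = -0.904 · 6.453/2.449 = -2.381998
a = ȳ − b·x̄ = -9.25 − (-2.381998)·5.5 = 3.850987
ŷ(7) = a + b·7 = 3.850987 + (-2.381998)·7 = -12.822996

-12.82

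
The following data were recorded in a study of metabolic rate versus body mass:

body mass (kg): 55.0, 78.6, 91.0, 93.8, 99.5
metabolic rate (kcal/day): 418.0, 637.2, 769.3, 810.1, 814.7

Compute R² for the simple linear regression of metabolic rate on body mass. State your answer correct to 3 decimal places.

n = 5, Σx = 417.9, Σy = 3449.3, Σxy = 300130.25, Σx² = 36182.65, Σy² = 2492568.43
Sxx = Σx² − (Σx)²/n = 36182.65 − 34928.082 = 1254.568
Sxy = Σxy − (Σx)(Σy)/n = 300130.25 − 288292.494 = 11837.756
Syy = Σy² − (Σy)²/n = 2492568.43 − 2379534.098 = 113034.332
R² = Sxy²/(Sxx·Syy) = (11837.756)²/(1254.568·113034.332) = 0.988176

0.988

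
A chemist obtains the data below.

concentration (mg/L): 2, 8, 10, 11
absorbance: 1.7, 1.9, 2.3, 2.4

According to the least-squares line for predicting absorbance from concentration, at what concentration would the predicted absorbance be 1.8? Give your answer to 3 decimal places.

n = 4, Σx = 31, Σy = 8.3, Σxy = 68, Σx² = 289
Sxx = Σx² − (Σx)²/n = 289 − 240.25 = 48.75
Sxy = Σxy − (Σx)(Σy)/n = 68 − 64.325 = 3.675
b = Sxy/Sxx = 3.675/48.75 = 0.075385
a = ȳ − b·x̄ = 2.075 − 0.075385·7.75 = 1.490769
Set a + b·x = 1.8: x = (1.8 − 1.490769) / 0.075385 = 4.102041

4.102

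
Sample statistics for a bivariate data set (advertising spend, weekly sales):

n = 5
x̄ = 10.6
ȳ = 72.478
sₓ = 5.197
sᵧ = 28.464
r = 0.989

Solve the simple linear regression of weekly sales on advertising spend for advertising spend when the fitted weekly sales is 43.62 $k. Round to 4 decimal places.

b = r · sᵧ/sₓ = 0.989 · 28.464/5.197 = 5.416759
a = ȳ − b·x̄ = 72.478 − 5.416759·10.6 = 15.060356
Set a + b·x = 43.62: x = (43.62 − 15.060356) / 5.416759 = 5.272460

5.2725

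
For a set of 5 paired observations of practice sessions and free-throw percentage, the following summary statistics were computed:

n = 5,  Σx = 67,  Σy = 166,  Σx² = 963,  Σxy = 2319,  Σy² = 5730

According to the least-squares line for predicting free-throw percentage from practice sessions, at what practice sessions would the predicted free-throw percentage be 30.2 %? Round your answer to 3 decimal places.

Sxx = Σx² − (Σx)²/n = 963 − 897.8 = 65.2
Sxy = Σxy − (Σx)(Σy)/n = 2319 − 2224.4 = 94.6
b = Sxy/Sxx = 94.6/65.2 = 1.450920
a = ȳ − b·x̄ = 33.2 − 1.450920·13.4 = 13.757669
Set a + b·x = 30.2: x = (30.2 − 13.757669) / 1.450920 = 11.332347

11.332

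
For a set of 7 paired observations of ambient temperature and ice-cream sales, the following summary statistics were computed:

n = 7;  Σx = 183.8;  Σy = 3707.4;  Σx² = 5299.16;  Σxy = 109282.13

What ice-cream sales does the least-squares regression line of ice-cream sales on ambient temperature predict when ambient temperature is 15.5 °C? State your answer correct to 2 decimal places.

258.22

Sxx = Σx² − (Σx)²/n = 5299.16 − 4826.062857 = 473.097143
Sxy = Σxy − (Σx)(Σy)/n = 109282.13 − 97345.731429 = 11936.398571
b = Sxy/Sxx = 11936.398571/473.097143 = 25.230333
a = ȳ − b·x̄ = 529.628571 − 25.230333·26.257143 = -132.847893
ŷ(15.5) = a + b·15.5 = -132.847893 + 25.230333·15.5 = 258.222272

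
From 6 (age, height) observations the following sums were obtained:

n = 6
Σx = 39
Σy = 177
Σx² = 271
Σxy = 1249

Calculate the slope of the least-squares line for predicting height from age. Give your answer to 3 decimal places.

Sxx = Σx² − (Σx)²/n = 271 − 253.5 = 17.5
Sxy = Σxy − (Σx)(Σy)/n = 1249 − 1150.5 = 98.5
b = Sxy/Sxx = 98.5/17.5 = 5.628571

5.629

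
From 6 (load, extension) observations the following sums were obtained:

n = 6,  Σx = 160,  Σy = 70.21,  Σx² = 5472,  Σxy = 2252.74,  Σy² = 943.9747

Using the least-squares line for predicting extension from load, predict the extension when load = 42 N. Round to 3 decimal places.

Sxx = Σx² − (Σx)²/n = 5472 − 4266.666667 = 1205.333333
Sxy = Σxy − (Σx)(Σy)/n = 2252.74 − 1872.266667 = 380.473333
b = Sxy/Sxx = 380.473333/1205.333333 = 0.315658
a = ȳ − b·x̄ = 11.701667 − 0.315658·26.666667 = 3.284115
ŷ(42) = a + b·42 = 3.284115 + 0.315658·42 = 16.541759

16.542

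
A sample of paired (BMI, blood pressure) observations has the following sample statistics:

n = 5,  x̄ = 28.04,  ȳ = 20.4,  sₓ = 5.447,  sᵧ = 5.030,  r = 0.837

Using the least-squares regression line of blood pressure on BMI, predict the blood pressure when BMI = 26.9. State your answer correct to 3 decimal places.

19.519

b = r · sᵧ/sₓ = 0.837 · 5.03/5.447 = 0.772923
a = ȳ − b·x̄ = 20.4 − 0.772923·28.04 = -1.272753
ŷ(26.9) = a + b·26.9 = -1.272753 + 0.772923·26.9 = 19.518868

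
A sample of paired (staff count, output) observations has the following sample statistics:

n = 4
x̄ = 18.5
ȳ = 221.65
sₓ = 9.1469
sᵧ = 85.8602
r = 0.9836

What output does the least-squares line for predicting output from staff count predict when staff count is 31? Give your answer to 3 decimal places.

337.061

b = r · sᵧ/sₓ = 0.9836 · 85.8602/9.1469 = 9.232865
a = ȳ − b·x̄ = 221.65 − 9.232865·18.5 = 50.841998
ŷ(31) = a + b·31 = 50.841998 + 9.232865·31 = 337.060812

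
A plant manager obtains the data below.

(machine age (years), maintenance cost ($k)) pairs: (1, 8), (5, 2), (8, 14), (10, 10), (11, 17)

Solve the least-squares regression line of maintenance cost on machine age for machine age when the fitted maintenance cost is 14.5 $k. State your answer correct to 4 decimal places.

11.7300

n = 5, Σx = 35, Σy = 51, Σxy = 417, Σx² = 311
Sxx = Σx² − (Σx)²/n = 311 − 245 = 66
Sxy = Σxy − (Σx)(Σy)/n = 417 − 357 = 60
b = Sxy/Sxx = 60/66 = 0.909091
a = ȳ − b·x̄ = 10.2 − 0.909091·7 = 3.836364
Set a + b·x = 14.5: x = (14.5 − 3.836364) / 0.909091 = 11.73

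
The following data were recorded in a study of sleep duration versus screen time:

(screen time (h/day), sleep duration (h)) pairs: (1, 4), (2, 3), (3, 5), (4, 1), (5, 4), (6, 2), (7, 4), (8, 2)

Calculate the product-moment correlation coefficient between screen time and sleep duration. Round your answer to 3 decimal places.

-0.323

n = 8, Σx = 36, Σy = 25, Σxy = 105, Σx² = 204, Σy² = 91
Sxx = Σx² − (Σx)²/n = 204 − 162 = 42
Sxy = Σxy − (Σx)(Σy)/n = 105 − 112.5 = -7.5
Syy = Σy² − (Σy)²/n = 91 − 78.125 = 12.875
r = Sxy/√(Sxx·Syy) = -7.5/√(540.75) = -7.5/23.254032 = -0.322525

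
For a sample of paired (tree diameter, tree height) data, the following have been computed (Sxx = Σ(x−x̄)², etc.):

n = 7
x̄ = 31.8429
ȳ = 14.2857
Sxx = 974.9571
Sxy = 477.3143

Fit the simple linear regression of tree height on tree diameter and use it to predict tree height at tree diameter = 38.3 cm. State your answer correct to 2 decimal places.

17.45

b = Sxy/Sxx = 477.3143/974.9571 = 0.489575
a = ȳ − b·x̄ = 14.2857 − 0.489575·31.8429 = -1.303777
ŷ(38.3) = a + b·38.3 = -1.303777 + 0.489575·38.3 = 17.446933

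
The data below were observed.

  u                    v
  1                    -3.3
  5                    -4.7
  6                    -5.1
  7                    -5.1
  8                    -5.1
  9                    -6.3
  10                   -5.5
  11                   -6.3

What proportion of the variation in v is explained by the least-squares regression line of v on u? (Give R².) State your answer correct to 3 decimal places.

0.876

n = 8, Σx = 57, Σy = -41.4, Σxy = -314.9, Σx² = 477, Σy² = 220.64
Sxx = Σx² − (Σx)²/n = 477 − 406.125 = 70.875
Sxy = Σxy − (Σx)(Σy)/n = -314.9 − (-294.975) = -19.925
Syy = Σy² − (Σy)²/n = 220.64 − 214.245 = 6.395
R² = Sxy²/(Sxx·Syy) = (-19.925)²/(70.875·6.395) = 0.875917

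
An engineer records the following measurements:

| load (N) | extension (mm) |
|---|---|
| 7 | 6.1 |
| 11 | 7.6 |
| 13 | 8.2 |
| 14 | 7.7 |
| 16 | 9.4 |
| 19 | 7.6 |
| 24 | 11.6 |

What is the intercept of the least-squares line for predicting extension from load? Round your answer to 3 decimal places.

n = 7, Σx = 104, Σy = 58.2, Σxy = 913.9, Σx² = 1728
Sxx = Σx² − (Σx)²/n = 1728 − 1545.142857 = 182.857143
Sxy = Σxy − (Σx)(Σy)/n = 913.9 − 864.685714 = 49.214286
b = Sxy/Sxx = 49.214286/182.857143 = 0.269141
a = ȳ − b·x̄ = 8.314286 − 0.269141·14.857143 = 4.315625

4.316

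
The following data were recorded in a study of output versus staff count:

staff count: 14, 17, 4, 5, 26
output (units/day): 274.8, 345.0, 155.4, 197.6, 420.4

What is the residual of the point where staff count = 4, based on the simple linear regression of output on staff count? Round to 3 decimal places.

n = 5, Σx = 66, Σy = 1393.2, Σxy = 22252.2, Σx² = 1202
Sxx = Σx² − (Σx)²/n = 1202 − 871.2 = 330.8
Sxy = Σxy − (Σx)(Σy)/n = 22252.2 − 18390.24 = 3861.96
b = Sxy/Sxx = 3861.96/330.8 = 11.674607
a = ȳ − b·x̄ = 278.64 − 11.674607·13.2 = 124.535187
ŷ(4) = 124.535187 + 11.674607·4 = 171.233615
residual = y − ŷ = 155.4 − 171.233615 = -15.833615

-15.834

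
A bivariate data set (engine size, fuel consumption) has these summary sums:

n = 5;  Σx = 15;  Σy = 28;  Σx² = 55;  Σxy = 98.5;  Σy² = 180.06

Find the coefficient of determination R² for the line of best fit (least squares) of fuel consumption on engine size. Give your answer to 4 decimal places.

Sxx = Σx² − (Σx)²/n = 55 − 45 = 10
Sxy = Σxy − (Σx)(Σy)/n = 98.5 − 84 = 14.5
Syy = Σy² − (Σy)²/n = 180.06 − 156.8 = 23.26
R² = Sxy²/(Sxx·Syy) = (14.5)²/(10·23.26) = 0.903912

0.9039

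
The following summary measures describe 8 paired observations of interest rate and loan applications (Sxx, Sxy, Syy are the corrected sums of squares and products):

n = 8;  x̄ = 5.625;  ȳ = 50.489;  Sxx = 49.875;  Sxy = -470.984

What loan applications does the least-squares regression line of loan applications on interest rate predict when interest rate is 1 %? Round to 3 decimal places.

94.164

b = Sxy/Sxx = -470.984/49.875 = -9.443288
a = ȳ − b·x̄ = 50.489 − (-9.443288)·5.625 = 103.607496
ŷ(1) = a + b·1 = 103.607496 + (-9.443288)·1 = 94.164208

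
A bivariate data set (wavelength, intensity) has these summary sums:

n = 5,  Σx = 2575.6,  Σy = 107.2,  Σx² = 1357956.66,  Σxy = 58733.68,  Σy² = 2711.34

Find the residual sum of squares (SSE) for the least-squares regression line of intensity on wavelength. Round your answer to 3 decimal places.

Sxx = Σx² − (Σx)²/n = 1357956.66 − 1326743.072 = 31213.588
Sxy = Σxy − (Σx)(Σy)/n = 58733.68 − 55220.864 = 3512.816
Syy = Σy² − (Σy)²/n = 2711.34 − 2298.368 = 412.972
b = Sxy/Sxx = 3512.816/31213.588 = 0.112541
SSE = Syy − b·Sxy = 412.972 − 0.112541·3512.816 = 17.635320

17.635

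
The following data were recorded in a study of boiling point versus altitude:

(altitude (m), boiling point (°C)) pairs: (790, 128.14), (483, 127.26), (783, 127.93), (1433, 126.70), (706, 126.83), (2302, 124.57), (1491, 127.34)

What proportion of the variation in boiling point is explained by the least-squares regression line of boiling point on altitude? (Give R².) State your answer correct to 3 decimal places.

n = 7, Σx = 7988, Σy = 888.77, Σxy = 1010593.53, Σx² = 11544688, Σy² = 112852.9515
Sxx = Σx² − (Σx)²/n = 11544688 − 9115449.142857 = 2429238.857143
Sxy = Σxy − (Σx)(Σy)/n = 1010593.53 − 1014213.537143 = -3620.007143
Syy = Σy² − (Σy)²/n = 112852.9515 − 112844.587557 = 8.363943
R² = Sxy²/(Sxx·Syy) = (-3620.007143)²/(2429238.857143·8.363943) = 0.644967

0.645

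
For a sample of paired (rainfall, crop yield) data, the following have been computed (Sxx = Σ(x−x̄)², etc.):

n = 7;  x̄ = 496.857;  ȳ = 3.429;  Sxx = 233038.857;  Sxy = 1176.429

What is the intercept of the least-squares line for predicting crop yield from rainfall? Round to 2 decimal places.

b = Sxy/Sxx = 1176.429/233038.857 = 0.005048
a = ȳ − b·x̄ = 3.429 − 0.005048·496.857 = 0.920762

0.92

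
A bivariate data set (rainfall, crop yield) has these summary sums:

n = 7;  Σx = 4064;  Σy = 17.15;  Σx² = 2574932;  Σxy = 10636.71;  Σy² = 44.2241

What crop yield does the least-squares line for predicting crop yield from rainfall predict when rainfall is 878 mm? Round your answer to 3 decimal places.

3.388

Sxx = Σx² − (Σx)²/n = 2574932 − 2359442.285714 = 215489.714286
Sxy = Σxy − (Σx)(Σy)/n = 10636.71 − 9956.8 = 679.91
b = Sxy/Sxx = 679.91/215489.714286 = 0.003155
a = ȳ − b·x̄ = 2.45 − 0.003155·580.571429 = 0.618190
ŷ(878) = a + b·878 = 0.618190 + 0.003155·878 = 3.388442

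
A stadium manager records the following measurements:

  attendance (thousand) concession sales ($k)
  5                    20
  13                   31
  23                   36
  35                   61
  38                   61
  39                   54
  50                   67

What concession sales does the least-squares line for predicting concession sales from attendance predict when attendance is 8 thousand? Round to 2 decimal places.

n = 7, Σx = 203, Σy = 330, Σxy = 11240, Σx² = 7413
Sxx = Σx² − (Σx)²/n = 7413 − 5887 = 1526
Sxy = Σxy − (Σx)(Σy)/n = 11240 − 9570 = 1670
b = Sxy/Sxx = 1670/1526 = 1.094364
a = ȳ − b·x̄ = 47.142857 − 1.094364·29 = 15.406291
ŷ(8) = a + b·8 = 15.406291 + 1.094364·8 = 24.161206

24.16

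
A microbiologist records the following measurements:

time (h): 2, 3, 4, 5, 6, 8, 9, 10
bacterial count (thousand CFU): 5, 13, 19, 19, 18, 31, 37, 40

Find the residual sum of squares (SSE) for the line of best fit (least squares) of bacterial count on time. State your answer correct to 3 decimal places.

53.193

n = 8, Σx = 47, Σy = 182, Σxy = 1309, Σx² = 335, Σy² = 5170
Sxx = Σx² − (Σx)²/n = 335 − 276.125 = 58.875
Sxy = Σxy − (Σx)(Σy)/n = 1309 − 1069.25 = 239.75
Syy = Σy² − (Σy)²/n = 5170 − 4140.5 = 1029.5
b = Sxy/Sxx = 239.75/58.875 = 4.072187
SSE = Syy − b·Sxy = 1029.5 − 4.072187·239.75 = 53.193206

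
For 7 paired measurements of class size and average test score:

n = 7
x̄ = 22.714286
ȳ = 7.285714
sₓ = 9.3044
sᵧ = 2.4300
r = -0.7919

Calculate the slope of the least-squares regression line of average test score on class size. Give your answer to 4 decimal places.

-0.2068

b = r · sᵧ/sₓ = -0.7919 · 2.43/9.3044 = -0.206818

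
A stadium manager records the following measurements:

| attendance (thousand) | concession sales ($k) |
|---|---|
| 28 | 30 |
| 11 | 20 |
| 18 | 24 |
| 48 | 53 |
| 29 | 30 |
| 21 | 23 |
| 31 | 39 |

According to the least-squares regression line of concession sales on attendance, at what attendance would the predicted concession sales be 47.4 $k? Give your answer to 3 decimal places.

n = 7, Σx = 186, Σy = 219, Σxy = 6598, Σx² = 5776
Sxx = Σx² − (Σx)²/n = 5776 − 4942.285714 = 833.714286
Sxy = Σxy − (Σx)(Σy)/n = 6598 − 5819.142857 = 778.857143
b = Sxy/Sxx = 778.857143/833.714286 = 0.934202
a = ȳ − b·x̄ = 31.285714 − 0.934202·26.571429 = 6.462646
Set a + b·x = 47.4: x = (47.4 − 6.462646) / 0.934202 = 43.820690

43.821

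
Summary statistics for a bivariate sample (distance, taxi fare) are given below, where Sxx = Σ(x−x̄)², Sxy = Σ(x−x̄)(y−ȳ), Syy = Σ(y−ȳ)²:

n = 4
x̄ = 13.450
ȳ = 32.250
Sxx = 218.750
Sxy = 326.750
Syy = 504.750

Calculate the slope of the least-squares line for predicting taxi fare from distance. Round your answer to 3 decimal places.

1.494

b = Sxy/Sxx = 326.75/218.75 = 1.493714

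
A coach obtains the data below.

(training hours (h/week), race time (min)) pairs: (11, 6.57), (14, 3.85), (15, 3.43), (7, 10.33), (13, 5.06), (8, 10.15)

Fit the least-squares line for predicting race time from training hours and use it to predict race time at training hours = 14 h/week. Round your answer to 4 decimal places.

n = 6, Σx = 68, Σy = 39.39, Σxy = 396.91, Σx² = 824
Sxx = Σx² − (Σx)²/n = 824 − 770.666667 = 53.333333
Sxy = Σxy − (Σx)(Σy)/n = 396.91 − 446.42 = -49.51
b = Sxy/Sxx = -49.51/53.333333 = -0.928312
a = ȳ − b·x̄ = 6.565 − (-0.928312)·11.333333 = 17.085875
ŷ(14) = a + b·14 = 17.085875 + (-0.928312)·14 = 4.0895

4.0895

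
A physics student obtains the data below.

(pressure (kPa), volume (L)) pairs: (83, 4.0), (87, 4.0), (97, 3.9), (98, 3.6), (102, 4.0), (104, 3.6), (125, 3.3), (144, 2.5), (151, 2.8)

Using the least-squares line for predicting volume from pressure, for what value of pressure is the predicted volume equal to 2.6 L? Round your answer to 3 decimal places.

n = 9, Σx = 991, Σy = 31.7, Σxy = 3388.8, Σx² = 113853
Sxx = Σx² − (Σx)²/n = 113853 − 109120.111111 = 4732.888889
Sxy = Σxy − (Σx)(Σy)/n = 3388.8 − 3490.522222 = -101.722222
b = Sxy/Sxx = -101.722222/4732.888889 = -0.021493
a = ȳ − b·x̄ = 3.522222 − (-0.021493)·110.111111 = 5.888799
Set a + b·x = 2.6: x = (2.6 − 5.888799) / (-0.021493) = 153.019880

153.020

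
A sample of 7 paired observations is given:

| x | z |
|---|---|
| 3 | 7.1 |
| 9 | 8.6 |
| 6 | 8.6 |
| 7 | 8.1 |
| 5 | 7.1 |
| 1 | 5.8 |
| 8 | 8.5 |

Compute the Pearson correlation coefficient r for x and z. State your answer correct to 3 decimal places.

n = 7, Σx = 39, Σy = 53.8, Σxy = 316.3, Σx² = 265, Σy² = 420.24
Sxx = Σx² − (Σx)²/n = 265 − 217.285714 = 47.714286
Sxy = Σxy − (Σx)(Σy)/n = 316.3 − 299.742857 = 16.557143
Syy = Σy² − (Σy)²/n = 420.24 − 413.491429 = 6.748571
r = Sxy/√(Sxx·Syy) = 16.557143/√(322.003265) = 16.557143/17.944449 = 0.922689

0.923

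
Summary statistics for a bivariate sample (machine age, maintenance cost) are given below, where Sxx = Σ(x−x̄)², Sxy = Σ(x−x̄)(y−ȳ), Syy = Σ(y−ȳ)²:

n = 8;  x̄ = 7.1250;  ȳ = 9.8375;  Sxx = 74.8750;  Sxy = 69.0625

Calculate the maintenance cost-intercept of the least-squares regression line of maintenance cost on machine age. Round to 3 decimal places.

3.266

b = Sxy/Sxx = 69.0625/74.875 = 0.922371
a = ȳ − b·x̄ = 9.8375 − 0.922371·7.125 = 3.265609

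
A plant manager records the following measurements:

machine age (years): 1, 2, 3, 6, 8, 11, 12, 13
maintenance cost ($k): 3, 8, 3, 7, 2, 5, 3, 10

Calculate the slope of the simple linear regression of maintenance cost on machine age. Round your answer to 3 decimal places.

n = 8, Σx = 56, Σy = 41, Σxy = 307, Σx² = 548
Sxx = Σx² − (Σx)²/n = 548 − 392 = 156
Sxy = Σxy − (Σx)(Σy)/n = 307 − 287 = 20
b = Sxy/Sxx = 20/156 = 0.128205

0.128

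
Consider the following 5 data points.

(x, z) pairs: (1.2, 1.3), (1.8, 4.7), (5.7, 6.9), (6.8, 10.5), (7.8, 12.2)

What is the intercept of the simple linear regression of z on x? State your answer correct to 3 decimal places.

0.586

n = 5, Σx = 23.3, Σy = 35.6, Σxy = 215.91, Σx² = 144.25
Sxx = Σx² − (Σx)²/n = 144.25 − 108.578 = 35.672
Sxy = Σxy − (Σx)(Σy)/n = 215.91 − 165.896 = 50.014
b = Sxy/Sxx = 50.014/35.672 = 1.402052
a = ȳ − b·x̄ = 7.12 − 1.402052·4.66 = 0.586438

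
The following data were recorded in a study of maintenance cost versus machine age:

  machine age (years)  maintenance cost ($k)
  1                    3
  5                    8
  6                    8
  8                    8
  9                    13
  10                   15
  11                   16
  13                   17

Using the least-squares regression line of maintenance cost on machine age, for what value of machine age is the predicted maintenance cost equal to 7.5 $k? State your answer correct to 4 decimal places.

n = 8, Σx = 63, Σy = 88, Σxy = 819, Σx² = 597
Sxx = Σx² − (Σx)²/n = 597 − 496.125 = 100.875
Sxy = Σxy − (Σx)(Σy)/n = 819 − 693 = 126
b = Sxy/Sxx = 126/100.875 = 1.249071
a = ȳ − b·x̄ = 11 − 1.249071·7.875 = 1.163569
Set a + b·x = 7.5: x = (7.5 − 1.163569) / 1.249071 = 5.072917

5.0729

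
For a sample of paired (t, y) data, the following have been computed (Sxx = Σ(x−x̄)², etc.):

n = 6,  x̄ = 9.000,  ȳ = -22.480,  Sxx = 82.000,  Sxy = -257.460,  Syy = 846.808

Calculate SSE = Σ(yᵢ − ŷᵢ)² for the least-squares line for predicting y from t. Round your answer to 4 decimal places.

38.4464

b = Sxy/Sxx = -257.46/82 = -3.139756
SSE = Syy − b·Sxy = 846.808 − (-3.139756)·(-257.46) = 38.446395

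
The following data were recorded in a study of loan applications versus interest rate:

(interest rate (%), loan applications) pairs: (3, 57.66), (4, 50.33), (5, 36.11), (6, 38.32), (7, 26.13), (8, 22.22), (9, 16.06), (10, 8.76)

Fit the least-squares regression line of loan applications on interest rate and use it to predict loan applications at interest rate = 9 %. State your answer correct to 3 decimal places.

n = 8, Σx = 52, Σy = 255.59, Σxy = 1377.58, Σx² = 380
Sxx = Σx² − (Σx)²/n = 380 − 338 = 42
Sxy = Σxy − (Σx)(Σy)/n = 1377.58 − 1661.335 = -283.755
b = Sxy/Sxx = -283.755/42 = -6.756071
a = ȳ − b·x̄ = 31.94875 − (-6.756071)·6.5 = 75.863214
ŷ(9) = a + b·9 = 75.863214 + (-6.756071)·9 = 15.058571

15.059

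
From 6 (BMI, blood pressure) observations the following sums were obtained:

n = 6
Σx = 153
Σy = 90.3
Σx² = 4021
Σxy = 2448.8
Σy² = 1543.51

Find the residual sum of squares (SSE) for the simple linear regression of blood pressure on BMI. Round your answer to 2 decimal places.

5.75

Sxx = Σx² − (Σx)²/n = 4021 − 3901.5 = 119.5
Sxy = Σxy − (Σx)(Σy)/n = 2448.8 − 2302.65 = 146.15
Syy = Σy² − (Σy)²/n = 1543.51 − 1359.015 = 184.495
b = Sxy/Sxx = 146.15/119.5 = 1.223013
SSE = Syy − b·Sxy = 184.495 − 1.223013·146.15 = 5.751715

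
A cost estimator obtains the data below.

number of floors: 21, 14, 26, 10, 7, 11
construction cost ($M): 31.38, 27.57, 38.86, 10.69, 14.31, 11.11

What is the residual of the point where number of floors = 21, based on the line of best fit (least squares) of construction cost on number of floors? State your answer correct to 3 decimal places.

n = 6, Σx = 89, Σy = 133.92, Σxy = 2384.6, Σx² = 1583
Sxx = Σx² − (Σx)²/n = 1583 − 1320.166667 = 262.833333
Sxy = Σxy − (Σx)(Σy)/n = 2384.6 − 1986.48 = 398.12
b = Sxy/Sxx = 398.12/262.833333 = 1.514724
a = ȳ − b·x̄ = 22.32 − 1.514724·14.833333 = -0.148408
ŷ(21) = -0.148408 + 1.514724·21 = 31.660799
residual = y − ŷ = 31.38 − 31.660799 = -0.280799

-0.281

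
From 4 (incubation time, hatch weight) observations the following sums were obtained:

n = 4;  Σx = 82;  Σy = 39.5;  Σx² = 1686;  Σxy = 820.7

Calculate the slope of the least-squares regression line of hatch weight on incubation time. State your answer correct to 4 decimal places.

2.1900

Sxx = Σx² − (Σx)²/n = 1686 − 1681 = 5
Sxy = Σxy − (Σx)(Σy)/n = 820.7 − 809.75 = 10.95
b = Sxy/Sxx = 10.95/5 = 2.19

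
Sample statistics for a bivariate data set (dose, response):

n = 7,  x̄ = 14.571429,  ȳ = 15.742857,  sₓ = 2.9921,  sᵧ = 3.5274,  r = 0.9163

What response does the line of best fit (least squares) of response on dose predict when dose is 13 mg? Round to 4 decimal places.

b = r · sᵧ/sₓ = 0.9163 · 3.5274/2.9921 = 1.080230
a = ȳ − b·x̄ = 15.742857 − 1.080230·14.571429 = 0.002360
ŷ(13) = a + b·13 = 0.002360 + 1.080230·13 = 14.045352

14.0454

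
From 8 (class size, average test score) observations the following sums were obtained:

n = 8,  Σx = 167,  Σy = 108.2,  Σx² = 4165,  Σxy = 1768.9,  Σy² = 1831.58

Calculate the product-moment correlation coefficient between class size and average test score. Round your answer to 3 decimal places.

Sxx = Σx² − (Σx)²/n = 4165 − 3486.125 = 678.875
Sxy = Σxy − (Σx)(Σy)/n = 1768.9 − 2258.675 = -489.775
Syy = Σy² − (Σy)²/n = 1831.58 − 1463.405 = 368.175
r = Sxy/√(Sxx·Syy) = -489.775/√(249944.803125) = -489.775/499.944800 = -0.979658

-0.980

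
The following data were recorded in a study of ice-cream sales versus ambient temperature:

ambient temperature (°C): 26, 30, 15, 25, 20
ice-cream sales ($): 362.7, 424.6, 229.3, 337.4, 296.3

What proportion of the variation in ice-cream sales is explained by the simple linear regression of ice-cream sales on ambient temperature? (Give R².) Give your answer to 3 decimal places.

0.983

n = 5, Σx = 116, Σy = 1650.3, Σxy = 39968.7, Σx² = 2826, Σy² = 566047.39
Sxx = Σx² − (Σx)²/n = 2826 − 2691.2 = 134.8
Sxy = Σxy − (Σx)(Σy)/n = 39968.7 − 38286.96 = 1681.74
Syy = Σy² − (Σy)²/n = 566047.39 − 544698.018 = 21349.372
R² = Sxy²/(Sxx·Syy) = (1681.74)²/(134.8·21349.372) = 0.982749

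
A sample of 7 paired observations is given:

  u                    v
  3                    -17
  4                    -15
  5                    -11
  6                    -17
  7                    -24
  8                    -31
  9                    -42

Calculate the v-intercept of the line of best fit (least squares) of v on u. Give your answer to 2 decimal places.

3.29

n = 7, Σx = 42, Σy = -157, Σxy = -1062, Σx² = 280
Sxx = Σx² − (Σx)²/n = 280 − 252 = 28
Sxy = Σxy − (Σx)(Σy)/n = -1062 − (-942) = -120
b = Sxy/Sxx = -120/28 = -4.285714
a = ȳ − b·x̄ = -22.428571 − (-4.285714)·6 = 3.285714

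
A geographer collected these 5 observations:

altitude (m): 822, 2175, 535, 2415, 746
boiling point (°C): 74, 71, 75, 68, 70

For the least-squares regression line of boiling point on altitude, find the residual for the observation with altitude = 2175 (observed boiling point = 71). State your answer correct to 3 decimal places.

1.383

n = 5, Σx = 6693, Σy = 358, Σxy = 471818, Σx² = 12081275
Sxx = Σx² − (Σx)²/n = 12081275 − 8959249.8 = 3122025.2
Sxy = Σxy − (Σx)(Σy)/n = 471818 − 479218.8 = -7400.8
b = Sxy/Sxx = -7400.8/3122025.2 = -0.002371
a = ȳ − b·x̄ = 71.6 − (-0.002371)·1338.6 = 74.773168
ŷ(2175) = 74.773168 + (-0.002371)·2175 = 69.617303
residual = y − ŷ = 71 − 69.617303 = 1.382697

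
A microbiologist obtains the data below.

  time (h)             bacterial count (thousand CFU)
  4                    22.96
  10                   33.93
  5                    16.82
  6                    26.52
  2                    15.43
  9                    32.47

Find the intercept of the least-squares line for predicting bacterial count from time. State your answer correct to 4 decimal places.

10.5140

n = 6, Σx = 36, Σy = 148.13, Σxy = 997.45, Σx² = 262
Sxx = Σx² − (Σx)²/n = 262 − 216 = 46
Sxy = Σxy − (Σx)(Σy)/n = 997.45 − 888.78 = 108.67
b = Sxy/Sxx = 108.67/46 = 2.362391
a = ȳ − b·x̄ = 24.688333 − 2.362391·6 = 10.513986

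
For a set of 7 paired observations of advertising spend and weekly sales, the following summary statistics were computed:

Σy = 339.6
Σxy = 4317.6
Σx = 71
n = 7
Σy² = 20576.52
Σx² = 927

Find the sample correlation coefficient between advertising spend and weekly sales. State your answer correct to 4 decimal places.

0.9479

Sxx = Σx² − (Σx)²/n = 927 − 720.142857 = 206.857143
Sxy = Σxy − (Σx)(Σy)/n = 4317.6 − 3444.514286 = 873.085714
Syy = Σy² − (Σy)²/n = 20576.52 − 16475.451429 = 4101.068571
r = Sxy/√(Sxx·Syy) = 873.085714/√(848335.327347) = 873.085714/921.051208 = 0.947923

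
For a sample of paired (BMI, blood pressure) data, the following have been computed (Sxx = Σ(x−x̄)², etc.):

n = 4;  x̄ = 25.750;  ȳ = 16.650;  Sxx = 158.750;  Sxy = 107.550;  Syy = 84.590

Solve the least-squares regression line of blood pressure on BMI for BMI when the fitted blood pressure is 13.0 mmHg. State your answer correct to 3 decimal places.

b = Sxy/Sxx = 107.55/158.75 = 0.677480
a = ȳ − b·x̄ = 16.65 − 0.677480·25.75 = -0.795118
Set a + b·x = 13.0: x = (13.0 − (-0.795118)) / 0.677480 = 20.362390

20.362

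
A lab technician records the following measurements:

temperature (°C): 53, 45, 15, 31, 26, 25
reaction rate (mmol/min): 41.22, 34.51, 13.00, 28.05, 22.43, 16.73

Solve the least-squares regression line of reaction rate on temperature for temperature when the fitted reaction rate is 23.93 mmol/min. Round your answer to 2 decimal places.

29.75

n = 6, Σx = 195, Σy = 155.94, Σxy = 5803.59, Σx² = 7321
Sxx = Σx² − (Σx)²/n = 7321 − 6337.5 = 983.5
Sxy = Σxy − (Σx)(Σy)/n = 5803.59 − 5068.05 = 735.54
b = Sxy/Sxx = 735.54/983.5 = 0.747880
a = ȳ − b·x̄ = 25.99 − 0.747880·32.5 = 1.683899
Set a + b·x = 23.93: x = (23.93 − 1.683899) / 0.747880 = 29.745547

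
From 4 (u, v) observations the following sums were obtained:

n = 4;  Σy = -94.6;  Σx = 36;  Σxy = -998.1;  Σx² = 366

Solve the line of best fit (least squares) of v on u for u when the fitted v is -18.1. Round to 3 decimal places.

Sxx = Σx² − (Σx)²/n = 366 − 324 = 42
Sxy = Σxy − (Σx)(Σy)/n = -998.1 − (-851.4) = -146.7
b = Sxy/Sxx = -146.7/42 = -3.492857
a = ȳ − b·x̄ = -23.65 − (-3.492857)·9 = 7.785714
Set a + b·x = -18.1: x = (-18.1 − 7.785714) / (-3.492857) = 7.411043

7.411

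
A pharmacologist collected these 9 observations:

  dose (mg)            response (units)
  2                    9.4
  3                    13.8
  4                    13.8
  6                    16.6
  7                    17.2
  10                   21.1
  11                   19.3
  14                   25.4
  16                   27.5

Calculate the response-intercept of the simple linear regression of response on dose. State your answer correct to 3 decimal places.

8.941

n = 9, Σx = 73, Σy = 164.1, Σxy = 1554.3, Σx² = 787
Sxx = Σx² − (Σx)²/n = 787 − 592.111111 = 194.888889
Sxy = Σxy − (Σx)(Σy)/n = 1554.3 − 1331.033333 = 223.266667
b = Sxy/Sxx = 223.266667/194.888889 = 1.145610
a = ȳ − b·x̄ = 18.233333 − 1.145610·8.111111 = 8.941163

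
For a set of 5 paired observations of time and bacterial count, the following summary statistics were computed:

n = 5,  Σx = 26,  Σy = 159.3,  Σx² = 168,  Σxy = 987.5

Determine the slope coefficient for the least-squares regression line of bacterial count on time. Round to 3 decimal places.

4.852

Sxx = Σx² − (Σx)²/n = 168 − 135.2 = 32.8
Sxy = Σxy − (Σx)(Σy)/n = 987.5 − 828.36 = 159.14
b = Sxy/Sxx = 159.14/32.8 = 4.851829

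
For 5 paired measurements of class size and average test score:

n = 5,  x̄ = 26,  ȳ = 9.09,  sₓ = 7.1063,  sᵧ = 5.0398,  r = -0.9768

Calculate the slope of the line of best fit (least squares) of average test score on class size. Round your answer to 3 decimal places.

b = r · sᵧ/sₓ = -0.9768 · 5.0398/7.1063 = -0.692748

-0.693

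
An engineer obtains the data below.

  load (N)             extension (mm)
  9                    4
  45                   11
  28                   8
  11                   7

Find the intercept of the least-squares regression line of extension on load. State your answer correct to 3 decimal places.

n = 4, Σx = 93, Σy = 30, Σxy = 832, Σx² = 3011
Sxx = Σx² − (Σx)²/n = 3011 − 2162.25 = 848.75
Sxy = Σxy − (Σx)(Σy)/n = 832 − 697.5 = 134.5
b = Sxy/Sxx = 134.5/848.75 = 0.158468
a = ȳ − b·x̄ = 7.5 − 0.158468·23.25 = 3.815611

3.816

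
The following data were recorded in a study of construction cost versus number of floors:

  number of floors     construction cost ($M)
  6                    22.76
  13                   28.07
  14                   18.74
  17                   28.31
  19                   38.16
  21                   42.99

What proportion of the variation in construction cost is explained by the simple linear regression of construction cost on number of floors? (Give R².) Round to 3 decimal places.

0.588

n = 6, Σx = 90, Σy = 179.03, Σxy = 2872.93, Σx² = 1492, Σy² = 5762.9119
Sxx = Σx² − (Σx)²/n = 1492 − 1350 = 142
Sxy = Σxy − (Σx)(Σy)/n = 2872.93 − 2685.45 = 187.48
Syy = Σy² − (Σy)²/n = 5762.9119 − 5341.956817 = 420.955083
R² = Sxy²/(Sxx·Syy) = (187.48)²/(142·420.955083) = 0.588011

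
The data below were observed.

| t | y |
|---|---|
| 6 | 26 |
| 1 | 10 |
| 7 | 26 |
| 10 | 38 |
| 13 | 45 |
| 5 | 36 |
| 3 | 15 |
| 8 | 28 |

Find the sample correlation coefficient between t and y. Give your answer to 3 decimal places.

0.892

n = 8, Σx = 53, Σy = 224, Σxy = 1762, Σx² = 453, Σy² = 7226
Sxx = Σx² − (Σx)²/n = 453 − 351.125 = 101.875
Sxy = Σxy − (Σx)(Σy)/n = 1762 − 1484 = 278
Syy = Σy² − (Σy)²/n = 7226 − 6272 = 954
r = Sxy/√(Sxx·Syy) = 278/√(97188.75) = 278/311.751103 = 0.891737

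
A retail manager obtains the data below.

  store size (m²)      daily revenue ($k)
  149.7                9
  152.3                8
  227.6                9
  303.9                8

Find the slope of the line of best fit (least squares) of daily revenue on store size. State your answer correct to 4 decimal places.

n = 4, Σx = 833.5, Σy = 34, Σxy = 7045.3, Σx² = 189762.35
Sxx = Σx² − (Σx)²/n = 189762.35 − 173680.5625 = 16081.7875
Sxy = Σxy − (Σx)(Σy)/n = 7045.3 − 7084.75 = -39.45
b = Sxy/Sxx = -39.45/16081.7875 = -0.002453

-0.0025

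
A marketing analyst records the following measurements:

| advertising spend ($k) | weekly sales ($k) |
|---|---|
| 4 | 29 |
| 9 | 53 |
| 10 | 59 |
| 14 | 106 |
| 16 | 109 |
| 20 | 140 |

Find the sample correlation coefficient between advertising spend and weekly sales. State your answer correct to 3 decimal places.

n = 6, Σx = 73, Σy = 496, Σxy = 7211, Σx² = 1049, Σy² = 49848
Sxx = Σx² − (Σx)²/n = 1049 − 888.166667 = 160.833333
Sxy = Σxy − (Σx)(Σy)/n = 7211 − 6034.666667 = 1176.333333
Syy = Σy² − (Σy)²/n = 49848 − 41002.666667 = 8845.333333
r = Sxy/√(Sxx·Syy) = 1176.333333/√(1422624.444444) = 1176.333333/1192.738213 = 0.986246

0.986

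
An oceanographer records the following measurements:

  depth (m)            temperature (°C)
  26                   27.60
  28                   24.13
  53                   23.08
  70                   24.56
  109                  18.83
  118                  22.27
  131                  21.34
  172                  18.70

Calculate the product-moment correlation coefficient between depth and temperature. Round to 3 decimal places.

-0.843

n = 8, Σx = 707, Σy = 180.51, Σxy = 15027.95, Σx² = 81719, Σy² = 4135.5043
Sxx = Σx² − (Σx)²/n = 81719 − 62481.125 = 19237.875
Sxy = Σxy − (Σx)(Σy)/n = 15027.95 − 15952.57125 = -924.62125
Syy = Σy² − (Σy)²/n = 4135.5043 − 4072.982513 = 62.521788
r = Sxy/√(Sxx·Syy) = -924.62125/√(1202786.332702) = -924.62125/1096.716159 = -0.843082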